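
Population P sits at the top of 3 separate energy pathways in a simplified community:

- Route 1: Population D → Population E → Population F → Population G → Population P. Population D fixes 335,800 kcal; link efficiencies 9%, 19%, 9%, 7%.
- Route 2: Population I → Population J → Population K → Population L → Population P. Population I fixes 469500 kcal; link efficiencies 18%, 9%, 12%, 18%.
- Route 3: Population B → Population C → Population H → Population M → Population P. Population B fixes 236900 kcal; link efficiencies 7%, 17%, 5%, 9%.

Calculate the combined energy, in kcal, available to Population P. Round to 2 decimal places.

Route 1: 335800 × 0.09 × 0.19 × 0.09 × 0.07 = 36.175734 kcal
Route 2: 469500 × 0.18 × 0.09 × 0.12 × 0.18 = 164.28744 kcal
Route 3: 236900 × 0.07 × 0.17 × 0.05 × 0.09 = 12.685995 kcal
Total at Population P: 36.175734 + 164.28744 + 12.685995 = 213.149169 kcal

213.15 kcal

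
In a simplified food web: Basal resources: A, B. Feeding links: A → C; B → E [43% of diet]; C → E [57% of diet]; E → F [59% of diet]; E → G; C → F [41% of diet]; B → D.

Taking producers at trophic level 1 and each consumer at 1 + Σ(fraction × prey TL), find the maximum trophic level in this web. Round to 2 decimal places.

3.57

C: 1 + 1 = 2
D: 1 + 1 = 2
E: 1 + (0.43×1 + 0.57×2) = 2.57
F: 1 + (0.59×2.57 + 0.41×2) = 3.3363
G: 1 + 2.57 = 3.57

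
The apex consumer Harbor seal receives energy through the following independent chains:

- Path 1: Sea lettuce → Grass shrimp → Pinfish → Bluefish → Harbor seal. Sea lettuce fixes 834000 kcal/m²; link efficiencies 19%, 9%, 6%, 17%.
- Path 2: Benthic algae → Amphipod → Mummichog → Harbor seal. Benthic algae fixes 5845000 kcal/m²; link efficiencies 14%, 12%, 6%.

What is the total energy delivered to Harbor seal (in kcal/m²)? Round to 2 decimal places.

Path 1: 834000 × 0.19 × 0.09 × 0.06 × 0.17 = 145.46628 kcal/m²
Path 2: 5845000 × 0.14 × 0.12 × 0.06 = 5891.76 kcal/m²
Total at Harbor seal: 145.46628 + 5891.76 = 6037.22628 kcal/m²

6037.23 kcal/m²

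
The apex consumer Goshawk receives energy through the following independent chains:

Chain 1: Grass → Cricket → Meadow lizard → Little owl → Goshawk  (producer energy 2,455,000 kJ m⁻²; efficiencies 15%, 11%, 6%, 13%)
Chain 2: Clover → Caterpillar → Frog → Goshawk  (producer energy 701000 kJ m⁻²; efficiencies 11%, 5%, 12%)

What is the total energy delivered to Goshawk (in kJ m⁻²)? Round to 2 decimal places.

778.62 kJ m⁻²

Chain 1: 2455000 × 0.15 × 0.11 × 0.06 × 0.13 = 315.9585 kJ m⁻²
Chain 2: 701000 × 0.11 × 0.05 × 0.12 = 462.66 kJ m⁻²
Total at Goshawk: 315.9585 + 462.66 = 778.6185 kJ m⁻²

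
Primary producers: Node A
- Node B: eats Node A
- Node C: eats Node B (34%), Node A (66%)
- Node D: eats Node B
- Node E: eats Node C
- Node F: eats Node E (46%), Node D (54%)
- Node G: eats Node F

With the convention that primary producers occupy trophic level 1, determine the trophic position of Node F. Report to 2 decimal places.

Node B: 1 + 1 = 2
Node C: 1 + (0.34×2 + 0.66×1) = 2.34
Node D: 1 + 2 = 3
Node E: 1 + 2.34 = 3.34
Node F: 1 + (0.46×3.34 + 0.54×3) = 4.1564
Node G: 1 + 4.1564 = 5.1564

4.16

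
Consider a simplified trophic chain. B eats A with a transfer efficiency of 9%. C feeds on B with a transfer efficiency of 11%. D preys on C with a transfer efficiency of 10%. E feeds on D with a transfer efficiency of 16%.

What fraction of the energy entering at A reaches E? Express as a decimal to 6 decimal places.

0.000158

Product of link efficiencies: 0.09 × 0.11 × 0.1 × 0.16 = 0.0001584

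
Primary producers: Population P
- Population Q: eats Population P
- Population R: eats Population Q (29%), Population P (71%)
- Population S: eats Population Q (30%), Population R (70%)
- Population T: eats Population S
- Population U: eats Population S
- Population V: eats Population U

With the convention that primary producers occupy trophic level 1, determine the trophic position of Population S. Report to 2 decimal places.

3.20

Population Q: 1 + 1 = 2
Population R: 1 + (0.29×2 + 0.71×1) = 2.29
Population S: 1 + (0.3×2 + 0.7×2.29) = 3.203
Population T: 1 + 3.203 = 4.203
Population U: 1 + 3.203 = 4.203
Population V: 1 + 4.203 = 5.203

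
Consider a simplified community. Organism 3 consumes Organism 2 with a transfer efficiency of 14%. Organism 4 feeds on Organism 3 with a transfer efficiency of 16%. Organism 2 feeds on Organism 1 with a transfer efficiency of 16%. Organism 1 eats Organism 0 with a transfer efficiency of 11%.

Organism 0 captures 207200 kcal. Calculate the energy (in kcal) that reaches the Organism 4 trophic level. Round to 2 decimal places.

81.69 kcal

Organism 1: 207200 × 0.11 = 22792 kcal
Organism 2: 22792 × 0.16 = 3646.72 kcal
Organism 3: 3646.72 × 0.14 = 510.5408 kcal
Organism 4: 510.5408 × 0.16 = 81.686528 kcal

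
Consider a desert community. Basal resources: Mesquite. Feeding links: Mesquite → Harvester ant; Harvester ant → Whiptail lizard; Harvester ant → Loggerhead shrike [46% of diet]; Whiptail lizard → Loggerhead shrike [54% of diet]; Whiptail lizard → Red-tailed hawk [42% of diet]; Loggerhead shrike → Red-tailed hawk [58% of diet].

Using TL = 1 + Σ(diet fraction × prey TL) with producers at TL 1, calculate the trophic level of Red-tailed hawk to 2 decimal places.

4.31

Harvester ant: 1 + 1 = 2
Whiptail lizard: 1 + 2 = 3
Loggerhead shrike: 1 + (0.46×2 + 0.54×3) = 3.54
Red-tailed hawk: 1 + (0.42×3 + 0.58×3.54) = 4.3132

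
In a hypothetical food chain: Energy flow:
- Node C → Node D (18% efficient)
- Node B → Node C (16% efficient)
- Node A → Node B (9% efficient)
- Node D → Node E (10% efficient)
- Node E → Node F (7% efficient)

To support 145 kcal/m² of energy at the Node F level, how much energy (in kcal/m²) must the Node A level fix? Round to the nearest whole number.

Cumulative transfer efficiency: 0.09 × 0.16 × 0.18 × 0.1 × 0.07 = 0.000018144
Node A energy = 145 / 0.000018144 = 7991623 kcal/m²

7991623 kcal/m²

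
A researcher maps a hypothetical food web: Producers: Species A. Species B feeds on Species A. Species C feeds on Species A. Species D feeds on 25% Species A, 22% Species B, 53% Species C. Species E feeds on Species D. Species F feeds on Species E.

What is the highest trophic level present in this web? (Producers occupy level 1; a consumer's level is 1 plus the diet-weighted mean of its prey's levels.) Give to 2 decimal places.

Species B: 1 + 1 = 2
Species C: 1 + 1 = 2
Species D: 1 + (0.25×1 + 0.22×2 + 0.53×2) = 2.75
Species E: 1 + 2.75 = 3.75
Species F: 1 + 3.75 = 4.75

4.75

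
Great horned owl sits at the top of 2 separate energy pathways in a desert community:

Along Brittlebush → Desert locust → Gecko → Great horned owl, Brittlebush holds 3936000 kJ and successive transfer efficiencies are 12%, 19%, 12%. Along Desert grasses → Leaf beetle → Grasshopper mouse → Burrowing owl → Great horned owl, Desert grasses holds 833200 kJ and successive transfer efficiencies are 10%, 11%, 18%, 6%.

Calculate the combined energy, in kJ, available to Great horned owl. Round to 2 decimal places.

10867.88 kJ

Via Brittlebush: 3936000 × 0.12 × 0.19 × 0.12 = 10768.896 kJ
Via Desert grasses: 833200 × 0.1 × 0.11 × 0.18 × 0.06 = 98.98416 kJ
Total at Great horned owl: 10768.896 + 98.98416 = 10867.88016 kJ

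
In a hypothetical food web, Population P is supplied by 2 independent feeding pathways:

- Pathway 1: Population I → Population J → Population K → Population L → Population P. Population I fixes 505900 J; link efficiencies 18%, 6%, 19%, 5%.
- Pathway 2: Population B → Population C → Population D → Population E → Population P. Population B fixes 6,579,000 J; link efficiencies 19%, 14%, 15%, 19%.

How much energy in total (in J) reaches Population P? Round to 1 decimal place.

5039.4 J

Pathway 1: 505900 × 0.18 × 0.06 × 0.19 × 0.05 = 51.90534 J
Pathway 2: 6579000 × 0.19 × 0.14 × 0.15 × 0.19 = 4987.5399 J
Total at Population P: 51.90534 + 4987.5399 = 5039.44524 J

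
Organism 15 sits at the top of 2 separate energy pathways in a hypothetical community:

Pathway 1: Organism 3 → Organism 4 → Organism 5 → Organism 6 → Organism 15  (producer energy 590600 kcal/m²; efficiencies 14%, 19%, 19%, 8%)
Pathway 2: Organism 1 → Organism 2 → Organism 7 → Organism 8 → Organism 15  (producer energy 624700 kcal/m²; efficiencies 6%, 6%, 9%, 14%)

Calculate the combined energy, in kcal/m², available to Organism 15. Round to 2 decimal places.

Pathway 1: 590600 × 0.14 × 0.19 × 0.19 × 0.08 = 238.791392 kcal/m²
Pathway 2: 624700 × 0.06 × 0.06 × 0.09 × 0.14 = 28.336392 kcal/m²
Total at Organism 15: 238.791392 + 28.336392 = 267.127784 kcal/m²

267.13 kcal/m²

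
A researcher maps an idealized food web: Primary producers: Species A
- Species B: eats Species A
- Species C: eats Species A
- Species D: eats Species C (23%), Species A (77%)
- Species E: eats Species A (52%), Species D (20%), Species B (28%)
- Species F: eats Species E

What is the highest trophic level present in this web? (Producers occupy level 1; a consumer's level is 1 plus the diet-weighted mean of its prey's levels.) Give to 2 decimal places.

3.53

Species B: 1 + 1 = 2
Species C: 1 + 1 = 2
Species D: 1 + (0.23×2 + 0.77×1) = 2.23
Species E: 1 + (0.52×1 + 0.2×2.23 + 0.28×2) = 2.526
Species F: 1 + 2.526 = 3.526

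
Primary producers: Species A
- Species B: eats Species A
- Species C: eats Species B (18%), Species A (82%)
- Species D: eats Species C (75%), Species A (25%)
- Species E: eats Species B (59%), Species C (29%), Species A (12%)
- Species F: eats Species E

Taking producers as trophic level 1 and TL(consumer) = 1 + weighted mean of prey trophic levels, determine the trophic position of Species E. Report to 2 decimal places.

Species B: 1 + 1 = 2
Species C: 1 + (0.18×2 + 0.82×1) = 2.18
Species D: 1 + (0.75×2.18 + 0.25×1) = 2.885
Species E: 1 + (0.59×2 + 0.29×2.18 + 0.12×1) = 2.9322
Species F: 1 + 2.9322 = 3.9322

2.93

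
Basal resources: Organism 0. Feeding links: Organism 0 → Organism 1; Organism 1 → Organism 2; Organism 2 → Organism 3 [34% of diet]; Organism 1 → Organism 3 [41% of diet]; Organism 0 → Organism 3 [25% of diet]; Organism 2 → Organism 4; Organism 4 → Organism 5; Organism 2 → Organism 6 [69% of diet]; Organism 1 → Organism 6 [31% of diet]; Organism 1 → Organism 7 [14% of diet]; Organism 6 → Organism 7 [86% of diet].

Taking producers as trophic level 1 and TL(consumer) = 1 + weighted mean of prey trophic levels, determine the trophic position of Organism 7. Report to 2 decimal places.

4.45

Organism 1: 1 + 1 = 2
Organism 2: 1 + 2 = 3
Organism 3: 1 + (0.34×3 + 0.41×2 + 0.25×1) = 3.09
Organism 4: 1 + 3 = 4
Organism 5: 1 + 4 = 5
Organism 6: 1 + (0.69×3 + 0.31×2) = 3.69
Organism 7: 1 + (0.14×2 + 0.86×3.69) = 4.4534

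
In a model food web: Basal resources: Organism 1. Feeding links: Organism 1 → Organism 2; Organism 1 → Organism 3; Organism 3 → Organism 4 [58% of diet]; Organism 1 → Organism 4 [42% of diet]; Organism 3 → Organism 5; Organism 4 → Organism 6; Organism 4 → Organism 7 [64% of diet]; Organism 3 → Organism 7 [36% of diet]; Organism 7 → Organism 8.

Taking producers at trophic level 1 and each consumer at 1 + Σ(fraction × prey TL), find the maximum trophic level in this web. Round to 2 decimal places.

4.37

Organism 2: 1 + 1 = 2
Organism 3: 1 + 1 = 2
Organism 4: 1 + (0.58×2 + 0.42×1) = 2.58
Organism 5: 1 + 2 = 3
Organism 6: 1 + 2.58 = 3.58
Organism 7: 1 + (0.64×2.58 + 0.36×2) = 3.3712
Organism 8: 1 + 3.3712 = 4.3712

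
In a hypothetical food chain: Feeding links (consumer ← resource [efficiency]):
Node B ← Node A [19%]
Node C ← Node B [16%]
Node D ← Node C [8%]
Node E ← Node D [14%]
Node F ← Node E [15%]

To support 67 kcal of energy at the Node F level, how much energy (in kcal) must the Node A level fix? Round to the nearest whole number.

Cumulative transfer efficiency: 0.19 × 0.16 × 0.08 × 0.14 × 0.15 = 0.000051072
Node A energy = 67 / 0.000051072 = 1311873 kcal

1311873 kcal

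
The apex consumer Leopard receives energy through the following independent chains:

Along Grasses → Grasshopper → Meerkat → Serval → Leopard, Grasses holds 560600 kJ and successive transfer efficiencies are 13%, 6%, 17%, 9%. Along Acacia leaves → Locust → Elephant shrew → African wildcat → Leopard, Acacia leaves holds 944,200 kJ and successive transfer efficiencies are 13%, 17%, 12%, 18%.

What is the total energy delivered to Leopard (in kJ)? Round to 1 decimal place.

Via Grasses: 560600 × 0.13 × 0.06 × 0.17 × 0.09 = 66.902004 kJ
Via Acacia leaves: 944200 × 0.13 × 0.17 × 0.12 × 0.18 = 450.723312 kJ
Total at Leopard: 66.902004 + 450.723312 = 517.625316 kJ

517.6 kJ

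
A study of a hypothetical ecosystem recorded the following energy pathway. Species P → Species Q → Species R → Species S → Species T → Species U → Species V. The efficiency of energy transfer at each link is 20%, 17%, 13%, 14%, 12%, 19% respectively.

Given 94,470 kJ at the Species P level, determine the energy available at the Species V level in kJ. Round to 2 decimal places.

Species Q: 94470 × 0.2 = 18894 kJ
Species R: 18894 × 0.17 = 3211.98 kJ
Species S: 3211.98 × 0.13 = 417.5574 kJ
Species T: 417.5574 × 0.14 = 58.458036 kJ
Species U: 58.458036 × 0.12 = 7.01496432 kJ
Species V: 7.01496432 × 0.19 = 1.3328432208 kJ

1.33 kJ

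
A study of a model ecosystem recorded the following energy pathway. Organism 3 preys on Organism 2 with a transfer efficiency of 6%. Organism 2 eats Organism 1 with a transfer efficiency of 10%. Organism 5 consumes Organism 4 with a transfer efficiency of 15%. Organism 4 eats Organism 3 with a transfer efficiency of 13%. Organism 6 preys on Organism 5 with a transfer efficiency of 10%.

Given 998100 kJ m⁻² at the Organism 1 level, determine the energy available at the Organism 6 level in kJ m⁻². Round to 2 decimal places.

Organism 2: 998100 × 0.1 = 99810 kJ m⁻²
Organism 3: 99810 × 0.06 = 5988.6 kJ m⁻²
Organism 4: 5988.6 × 0.13 = 778.518 kJ m⁻²
Organism 5: 778.518 × 0.15 = 116.7777 kJ m⁻²
Organism 6: 116.7777 × 0.1 = 11.67777 kJ m⁻²

11.68 kJ m⁻²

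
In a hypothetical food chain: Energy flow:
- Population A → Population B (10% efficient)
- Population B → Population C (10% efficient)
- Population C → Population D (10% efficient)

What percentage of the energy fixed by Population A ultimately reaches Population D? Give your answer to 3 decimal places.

Product of link efficiencies: 0.1 × 0.1 × 0.1 = 0.001
As a percentage: 0.001 × 100 = 0.100%

0.100%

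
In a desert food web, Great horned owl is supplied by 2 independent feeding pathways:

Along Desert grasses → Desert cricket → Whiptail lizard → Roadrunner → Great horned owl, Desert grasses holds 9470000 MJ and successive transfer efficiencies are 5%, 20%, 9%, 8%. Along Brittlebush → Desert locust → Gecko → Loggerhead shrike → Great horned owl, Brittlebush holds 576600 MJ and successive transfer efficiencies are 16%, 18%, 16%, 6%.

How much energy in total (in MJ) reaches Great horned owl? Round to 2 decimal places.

841.26 MJ

Via Desert grasses: 9470000 × 0.05 × 0.2 × 0.09 × 0.08 = 681.84 MJ
Via Brittlebush: 576600 × 0.16 × 0.18 × 0.16 × 0.06 = 159.418368 MJ
Total at Great horned owl: 681.84 + 159.418368 = 841.258368 MJ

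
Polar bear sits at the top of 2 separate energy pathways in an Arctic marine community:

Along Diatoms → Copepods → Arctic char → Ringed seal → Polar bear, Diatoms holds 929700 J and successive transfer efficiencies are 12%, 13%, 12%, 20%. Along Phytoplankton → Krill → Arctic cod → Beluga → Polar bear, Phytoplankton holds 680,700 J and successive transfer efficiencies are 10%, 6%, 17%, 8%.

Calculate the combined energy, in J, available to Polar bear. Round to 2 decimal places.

Via Diatoms: 929700 × 0.12 × 0.13 × 0.12 × 0.2 = 348.07968 J
Via Phytoplankton: 680700 × 0.1 × 0.06 × 0.17 × 0.08 = 55.54512 J
Total at Polar bear: 348.07968 + 55.54512 = 403.6248 J

403.62 J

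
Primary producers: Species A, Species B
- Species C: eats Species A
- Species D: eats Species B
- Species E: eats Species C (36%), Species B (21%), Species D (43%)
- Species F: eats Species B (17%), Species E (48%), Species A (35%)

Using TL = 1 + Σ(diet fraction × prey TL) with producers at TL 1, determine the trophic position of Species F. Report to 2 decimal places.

2.86

Species C: 1 + 1 = 2
Species D: 1 + 1 = 2
Species E: 1 + (0.36×2 + 0.21×1 + 0.43×2) = 2.79
Species F: 1 + (0.17×1 + 0.48×2.79 + 0.35×1) = 2.8592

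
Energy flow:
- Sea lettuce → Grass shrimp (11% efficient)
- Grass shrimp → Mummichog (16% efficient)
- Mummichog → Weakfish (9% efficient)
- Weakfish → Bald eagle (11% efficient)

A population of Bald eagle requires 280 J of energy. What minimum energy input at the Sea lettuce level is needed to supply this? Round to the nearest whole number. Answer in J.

Cumulative transfer efficiency: 0.11 × 0.16 × 0.09 × 0.11 = 0.00017424
Sea lettuce energy = 280 / 0.00017424 = 1606979 J

1606979 J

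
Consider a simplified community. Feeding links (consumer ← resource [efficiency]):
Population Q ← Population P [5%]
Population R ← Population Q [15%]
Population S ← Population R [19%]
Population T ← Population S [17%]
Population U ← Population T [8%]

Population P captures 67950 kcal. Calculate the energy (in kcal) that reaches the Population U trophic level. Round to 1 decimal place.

Population Q: 67950 × 0.05 = 3397.5 kcal
Population R: 3397.5 × 0.15 = 509.625 kcal
Population S: 509.625 × 0.19 = 96.82875 kcal
Population T: 96.82875 × 0.17 = 16.4608875 kcal
Population U: 16.4608875 × 0.08 = 1.316871 kcal

1.3 kcal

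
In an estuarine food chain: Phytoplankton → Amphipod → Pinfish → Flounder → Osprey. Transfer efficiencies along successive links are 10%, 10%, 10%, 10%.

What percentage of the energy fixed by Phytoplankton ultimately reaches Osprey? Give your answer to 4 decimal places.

Product of link efficiencies: 0.1 × 0.1 × 0.1 × 0.1 = 0.0001
As a percentage: 0.0001 × 100 = 0.0100%

0.0100%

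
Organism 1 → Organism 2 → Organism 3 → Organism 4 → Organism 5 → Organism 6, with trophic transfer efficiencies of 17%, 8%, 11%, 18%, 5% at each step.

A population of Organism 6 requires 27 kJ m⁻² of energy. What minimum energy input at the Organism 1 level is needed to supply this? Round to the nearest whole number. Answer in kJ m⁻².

Cumulative transfer efficiency: 0.17 × 0.08 × 0.11 × 0.18 × 0.05 = 0.000013464
Organism 1 energy = 27 / 0.000013464 = 2005348 kJ m⁻²

2005348 kJ m⁻²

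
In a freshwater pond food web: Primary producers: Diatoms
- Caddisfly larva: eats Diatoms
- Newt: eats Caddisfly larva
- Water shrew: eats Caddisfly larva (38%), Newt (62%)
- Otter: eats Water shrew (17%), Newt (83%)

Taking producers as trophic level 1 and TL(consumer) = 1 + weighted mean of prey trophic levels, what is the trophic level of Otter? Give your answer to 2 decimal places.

Caddisfly larva: 1 + 1 = 2
Newt: 1 + 2 = 3
Water shrew: 1 + (0.38×2 + 0.62×3) = 3.62
Otter: 1 + (0.17×3.62 + 0.83×3) = 4.1054

4.11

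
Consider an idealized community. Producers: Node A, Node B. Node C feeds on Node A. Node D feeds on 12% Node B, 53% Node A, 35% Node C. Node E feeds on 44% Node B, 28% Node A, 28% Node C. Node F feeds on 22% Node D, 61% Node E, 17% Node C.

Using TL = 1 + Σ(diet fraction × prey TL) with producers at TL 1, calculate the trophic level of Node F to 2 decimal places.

3.25

Node C: 1 + 1 = 2
Node D: 1 + (0.12×1 + 0.53×1 + 0.35×2) = 2.35
Node E: 1 + (0.44×1 + 0.28×1 + 0.28×2) = 2.28
Node F: 1 + (0.22×2.35 + 0.61×2.28 + 0.17×2) = 3.2478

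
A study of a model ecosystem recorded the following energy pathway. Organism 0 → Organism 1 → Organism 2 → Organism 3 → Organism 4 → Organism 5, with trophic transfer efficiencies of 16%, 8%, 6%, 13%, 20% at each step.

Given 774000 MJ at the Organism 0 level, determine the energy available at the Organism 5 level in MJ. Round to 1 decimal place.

15.5 MJ

Organism 1: 774000 × 0.16 = 123840 MJ
Organism 2: 123840 × 0.08 = 9907.2 MJ
Organism 3: 9907.2 × 0.06 = 594.432 MJ
Organism 4: 594.432 × 0.13 = 77.27616 MJ
Organism 5: 77.27616 × 0.2 = 15.455232 MJ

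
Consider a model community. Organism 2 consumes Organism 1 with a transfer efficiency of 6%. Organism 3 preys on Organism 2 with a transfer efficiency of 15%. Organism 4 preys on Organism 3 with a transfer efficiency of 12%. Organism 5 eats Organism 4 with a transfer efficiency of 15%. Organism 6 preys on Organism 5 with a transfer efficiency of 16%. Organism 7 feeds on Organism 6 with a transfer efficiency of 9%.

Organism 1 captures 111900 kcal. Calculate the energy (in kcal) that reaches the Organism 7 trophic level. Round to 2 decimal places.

0.26 kcal

Organism 2: 111900 × 0.06 = 6714 kcal
Organism 3: 6714 × 0.15 = 1007.1 kcal
Organism 4: 1007.1 × 0.12 = 120.852 kcal
Organism 5: 120.852 × 0.15 = 18.1278 kcal
Organism 6: 18.1278 × 0.16 = 2.900448 kcal
Organism 7: 2.900448 × 0.09 = 0.26104032 kcal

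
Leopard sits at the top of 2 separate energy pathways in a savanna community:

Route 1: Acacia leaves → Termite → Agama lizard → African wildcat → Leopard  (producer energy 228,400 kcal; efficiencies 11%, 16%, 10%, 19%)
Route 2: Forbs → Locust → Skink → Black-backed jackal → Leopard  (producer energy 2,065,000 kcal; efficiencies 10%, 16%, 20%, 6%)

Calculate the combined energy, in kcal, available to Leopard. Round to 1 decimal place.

472.9 kcal

Route 1: 228400 × 0.11 × 0.16 × 0.1 × 0.19 = 76.37696 kcal
Route 2: 2065000 × 0.1 × 0.16 × 0.2 × 0.06 = 396.48 kcal
Total at Leopard: 76.37696 + 396.48 = 472.85696 kcal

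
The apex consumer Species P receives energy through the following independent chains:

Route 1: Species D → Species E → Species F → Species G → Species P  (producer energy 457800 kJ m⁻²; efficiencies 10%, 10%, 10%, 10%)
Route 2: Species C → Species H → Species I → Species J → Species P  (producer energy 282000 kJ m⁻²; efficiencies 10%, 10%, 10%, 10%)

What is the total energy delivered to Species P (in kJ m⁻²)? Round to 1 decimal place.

74.0 kJ m⁻²

Route 1: 457800 × 0.1 × 0.1 × 0.1 × 0.1 = 45.78 kJ m⁻²
Route 2: 282000 × 0.1 × 0.1 × 0.1 × 0.1 = 28.2 kJ m⁻²
Total at Species P: 45.78 + 28.2 = 73.98 kJ m⁻²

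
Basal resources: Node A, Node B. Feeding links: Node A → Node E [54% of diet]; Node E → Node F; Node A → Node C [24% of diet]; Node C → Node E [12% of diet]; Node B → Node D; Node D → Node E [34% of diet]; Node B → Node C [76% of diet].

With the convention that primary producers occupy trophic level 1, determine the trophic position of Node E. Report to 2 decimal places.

Node C: 1 + (0.24×1 + 0.76×1) = 2
Node D: 1 + 1 = 2
Node E: 1 + (0.54×1 + 0.34×2 + 0.12×2) = 2.46
Node F: 1 + 2.46 = 3.46

2.46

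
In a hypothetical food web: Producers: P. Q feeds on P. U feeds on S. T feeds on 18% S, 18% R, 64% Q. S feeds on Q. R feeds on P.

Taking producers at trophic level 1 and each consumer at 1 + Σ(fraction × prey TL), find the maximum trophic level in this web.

4

Q: 1 + 1 = 2
R: 1 + 1 = 2
S: 1 + 2 = 3
T: 1 + (0.18×3 + 0.18×2 + 0.64×2) = 3.18
U: 1 + 3 = 4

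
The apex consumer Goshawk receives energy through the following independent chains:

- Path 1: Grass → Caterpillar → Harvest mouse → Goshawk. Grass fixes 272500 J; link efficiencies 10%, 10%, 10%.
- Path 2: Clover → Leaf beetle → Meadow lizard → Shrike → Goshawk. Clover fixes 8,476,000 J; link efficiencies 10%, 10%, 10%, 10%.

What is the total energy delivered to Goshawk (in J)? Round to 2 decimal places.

1120.10 J

Path 1: 272500 × 0.1 × 0.1 × 0.1 = 272.5 J
Path 2: 8476000 × 0.1 × 0.1 × 0.1 × 0.1 = 847.6 J
Total at Goshawk: 272.5 + 847.6 = 1120.1 J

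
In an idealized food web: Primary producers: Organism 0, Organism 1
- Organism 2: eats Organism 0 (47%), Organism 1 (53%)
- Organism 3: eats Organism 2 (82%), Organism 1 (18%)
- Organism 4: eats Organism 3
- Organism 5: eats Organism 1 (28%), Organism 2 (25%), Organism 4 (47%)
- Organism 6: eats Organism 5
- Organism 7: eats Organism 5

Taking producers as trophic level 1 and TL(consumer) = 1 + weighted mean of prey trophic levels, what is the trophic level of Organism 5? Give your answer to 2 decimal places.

Organism 2: 1 + (0.47×1 + 0.53×1) = 2
Organism 3: 1 + (0.82×2 + 0.18×1) = 2.82
Organism 4: 1 + 2.82 = 3.82
Organism 5: 1 + (0.28×1 + 0.25×2 + 0.47×3.82) = 3.5754
Organism 6: 1 + 3.5754 = 4.5754
Organism 7: 1 + 3.5754 = 4.5754

3.58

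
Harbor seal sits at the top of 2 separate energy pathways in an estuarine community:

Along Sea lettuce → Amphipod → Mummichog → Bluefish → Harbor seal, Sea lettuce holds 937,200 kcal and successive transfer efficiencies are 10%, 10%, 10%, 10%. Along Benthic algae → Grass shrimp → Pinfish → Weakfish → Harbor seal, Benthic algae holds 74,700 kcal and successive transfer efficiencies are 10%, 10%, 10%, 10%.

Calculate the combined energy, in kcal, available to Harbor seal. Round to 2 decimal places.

Via Sea lettuce: 937200 × 0.1 × 0.1 × 0.1 × 0.1 = 93.72 kcal
Via Benthic algae: 74700 × 0.1 × 0.1 × 0.1 × 0.1 = 7.47 kcal
Total at Harbor seal: 93.72 + 7.47 = 101.19 kcal

101.19 kcal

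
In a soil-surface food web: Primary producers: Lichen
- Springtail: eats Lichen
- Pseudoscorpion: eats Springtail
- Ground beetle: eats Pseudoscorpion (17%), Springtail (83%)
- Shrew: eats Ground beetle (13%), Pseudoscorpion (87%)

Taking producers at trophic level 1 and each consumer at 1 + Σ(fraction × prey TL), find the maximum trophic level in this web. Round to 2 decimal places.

4.02

Springtail: 1 + 1 = 2
Pseudoscorpion: 1 + 2 = 3
Ground beetle: 1 + (0.17×3 + 0.83×2) = 3.17
Shrew: 1 + (0.13×3.17 + 0.87×3) = 4.0221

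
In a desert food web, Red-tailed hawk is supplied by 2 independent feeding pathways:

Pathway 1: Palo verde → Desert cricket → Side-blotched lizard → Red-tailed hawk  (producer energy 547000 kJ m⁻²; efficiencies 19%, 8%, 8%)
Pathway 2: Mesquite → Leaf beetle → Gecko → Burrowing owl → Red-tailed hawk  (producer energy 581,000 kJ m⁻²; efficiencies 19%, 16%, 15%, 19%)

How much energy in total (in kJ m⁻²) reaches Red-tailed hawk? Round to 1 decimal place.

Pathway 1: 547000 × 0.19 × 0.08 × 0.08 = 665.152 kJ m⁻²
Pathway 2: 581000 × 0.19 × 0.16 × 0.15 × 0.19 = 503.3784 kJ m⁻²
Total at Red-tailed hawk: 665.152 + 503.3784 = 1168.5304 kJ m⁻²

1168.5 kJ m⁻²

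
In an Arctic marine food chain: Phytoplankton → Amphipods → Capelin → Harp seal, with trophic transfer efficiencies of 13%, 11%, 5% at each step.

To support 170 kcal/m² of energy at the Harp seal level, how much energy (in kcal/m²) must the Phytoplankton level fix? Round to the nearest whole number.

237762 kcal/m²

Cumulative transfer efficiency: 0.13 × 0.11 × 0.05 = 0.000715
Phytoplankton energy = 170 / 0.000715 = 237762 kcal/m²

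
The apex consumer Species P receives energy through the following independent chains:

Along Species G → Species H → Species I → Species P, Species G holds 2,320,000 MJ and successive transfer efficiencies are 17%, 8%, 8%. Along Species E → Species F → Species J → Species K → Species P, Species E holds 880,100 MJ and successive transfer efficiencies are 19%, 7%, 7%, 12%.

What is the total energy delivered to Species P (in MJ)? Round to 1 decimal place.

2622.5 MJ

Via Species G: 2320000 × 0.17 × 0.08 × 0.08 = 2524.16 MJ
Via Species E: 880100 × 0.19 × 0.07 × 0.07 × 0.12 = 98.324772 MJ
Total at Species P: 2524.16 + 98.324772 = 2622.484772 MJ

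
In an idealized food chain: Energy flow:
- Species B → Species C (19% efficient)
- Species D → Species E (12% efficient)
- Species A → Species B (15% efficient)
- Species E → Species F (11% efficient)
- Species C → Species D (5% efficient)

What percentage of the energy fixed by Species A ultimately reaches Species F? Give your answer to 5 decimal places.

Product of link efficiencies: 0.15 × 0.19 × 0.05 × 0.12 × 0.11 = 0.00001881
As a percentage: 0.00001881 × 100 = 0.00188%

0.00188%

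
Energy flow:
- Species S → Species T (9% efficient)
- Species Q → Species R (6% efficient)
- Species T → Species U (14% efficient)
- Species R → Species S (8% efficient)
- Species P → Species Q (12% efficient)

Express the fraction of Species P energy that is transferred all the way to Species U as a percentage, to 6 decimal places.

Product of link efficiencies: 0.12 × 0.06 × 0.08 × 0.09 × 0.14 = 0.0000072576
As a percentage: 0.0000072576 × 100 = 0.000726%

0.000726%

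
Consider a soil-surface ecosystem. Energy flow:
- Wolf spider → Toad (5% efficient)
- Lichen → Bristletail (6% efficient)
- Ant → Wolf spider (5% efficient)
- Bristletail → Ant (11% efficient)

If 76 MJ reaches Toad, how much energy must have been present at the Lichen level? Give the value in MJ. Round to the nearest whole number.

Cumulative transfer efficiency: 0.06 × 0.11 × 0.05 × 0.05 = 0.0000165
Lichen energy = 76 / 0.0000165 = 4606061 MJ

4606061 MJ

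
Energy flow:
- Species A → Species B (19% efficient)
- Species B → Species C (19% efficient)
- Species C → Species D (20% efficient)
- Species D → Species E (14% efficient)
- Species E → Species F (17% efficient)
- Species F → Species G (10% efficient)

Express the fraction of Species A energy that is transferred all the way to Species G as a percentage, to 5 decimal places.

Product of link efficiencies: 0.19 × 0.19 × 0.2 × 0.14 × 0.17 × 0.1 = 0.0000171836
As a percentage: 0.0000171836 × 100 = 0.00172%

0.00172%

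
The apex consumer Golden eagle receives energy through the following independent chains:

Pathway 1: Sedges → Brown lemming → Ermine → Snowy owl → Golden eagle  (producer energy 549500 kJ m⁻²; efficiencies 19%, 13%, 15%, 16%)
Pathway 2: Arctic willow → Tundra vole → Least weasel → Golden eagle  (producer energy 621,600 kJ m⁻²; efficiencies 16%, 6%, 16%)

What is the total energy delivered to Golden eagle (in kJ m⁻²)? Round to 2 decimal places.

Pathway 1: 549500 × 0.19 × 0.13 × 0.15 × 0.16 = 325.7436 kJ m⁻²
Pathway 2: 621600 × 0.16 × 0.06 × 0.16 = 954.7776 kJ m⁻²
Total at Golden eagle: 325.7436 + 954.7776 = 1280.5212 kJ m⁻²

1280.52 kJ m⁻²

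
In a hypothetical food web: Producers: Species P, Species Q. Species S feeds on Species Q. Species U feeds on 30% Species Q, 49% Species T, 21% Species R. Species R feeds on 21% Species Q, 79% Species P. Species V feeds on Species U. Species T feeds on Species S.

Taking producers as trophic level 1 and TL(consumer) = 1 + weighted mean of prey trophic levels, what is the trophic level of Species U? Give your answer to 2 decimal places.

3.19

Species R: 1 + (0.21×1 + 0.79×1) = 2
Species S: 1 + 1 = 2
Species T: 1 + 2 = 3
Species U: 1 + (0.3×1 + 0.49×3 + 0.21×2) = 3.19
Species V: 1 + 3.19 = 4.19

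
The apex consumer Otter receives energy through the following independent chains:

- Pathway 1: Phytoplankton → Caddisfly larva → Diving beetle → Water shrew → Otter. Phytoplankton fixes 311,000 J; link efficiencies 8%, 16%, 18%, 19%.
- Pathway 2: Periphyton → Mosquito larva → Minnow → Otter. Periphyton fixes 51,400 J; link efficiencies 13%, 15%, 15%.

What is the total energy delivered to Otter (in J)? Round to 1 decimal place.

Pathway 1: 311000 × 0.08 × 0.16 × 0.18 × 0.19 = 136.14336 J
Pathway 2: 51400 × 0.13 × 0.15 × 0.15 = 150.345 J
Total at Otter: 136.14336 + 150.345 = 286.48836 J

286.5 J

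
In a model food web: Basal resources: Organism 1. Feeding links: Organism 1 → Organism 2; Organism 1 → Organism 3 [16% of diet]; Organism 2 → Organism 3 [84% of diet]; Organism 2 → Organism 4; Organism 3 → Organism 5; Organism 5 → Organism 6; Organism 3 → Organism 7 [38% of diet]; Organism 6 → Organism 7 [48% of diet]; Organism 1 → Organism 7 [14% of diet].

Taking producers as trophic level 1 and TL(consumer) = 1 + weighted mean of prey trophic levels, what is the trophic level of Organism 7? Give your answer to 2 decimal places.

4.54

Organism 2: 1 + 1 = 2
Organism 3: 1 + (0.16×1 + 0.84×2) = 2.84
Organism 4: 1 + 2 = 3
Organism 5: 1 + 2.84 = 3.84
Organism 6: 1 + 3.84 = 4.84
Organism 7: 1 + (0.38×2.84 + 0.48×4.84 + 0.14×1) = 4.5424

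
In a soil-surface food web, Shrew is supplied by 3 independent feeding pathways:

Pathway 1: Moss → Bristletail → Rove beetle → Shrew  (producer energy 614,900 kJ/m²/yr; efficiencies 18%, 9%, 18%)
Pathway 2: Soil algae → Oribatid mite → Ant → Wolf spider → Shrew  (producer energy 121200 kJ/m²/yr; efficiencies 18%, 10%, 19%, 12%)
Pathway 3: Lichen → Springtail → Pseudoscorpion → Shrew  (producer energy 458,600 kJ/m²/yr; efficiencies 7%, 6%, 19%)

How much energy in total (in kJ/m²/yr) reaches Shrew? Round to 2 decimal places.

Pathway 1: 614900 × 0.18 × 0.09 × 0.18 = 1793.0484 kJ/m²/yr
Pathway 2: 121200 × 0.18 × 0.1 × 0.19 × 0.12 = 49.74048 kJ/m²/yr
Pathway 3: 458600 × 0.07 × 0.06 × 0.19 = 365.9628 kJ/m²/yr
Total at Shrew: 1793.0484 + 49.74048 + 365.9628 = 2208.75168 kJ/m²/yr

2208.75 kJ/m²/yr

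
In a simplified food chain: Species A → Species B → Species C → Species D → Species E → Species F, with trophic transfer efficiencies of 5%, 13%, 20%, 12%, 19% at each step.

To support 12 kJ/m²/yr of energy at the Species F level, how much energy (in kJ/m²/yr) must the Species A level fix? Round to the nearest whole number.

404858 kJ/m²/yr

Cumulative transfer efficiency: 0.05 × 0.13 × 0.2 × 0.12 × 0.19 = 0.00002964
Species A energy = 12 / 0.00002964 = 404858 kJ/m²/yr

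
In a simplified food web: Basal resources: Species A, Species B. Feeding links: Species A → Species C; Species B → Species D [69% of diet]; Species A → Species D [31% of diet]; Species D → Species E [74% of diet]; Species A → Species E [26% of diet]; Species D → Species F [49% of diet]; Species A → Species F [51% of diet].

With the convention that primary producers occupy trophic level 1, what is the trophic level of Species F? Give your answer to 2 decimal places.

Species C: 1 + 1 = 2
Species D: 1 + (0.69×1 + 0.31×1) = 2
Species E: 1 + (0.74×2 + 0.26×1) = 2.74
Species F: 1 + (0.49×2 + 0.51×1) = 2.49

2.49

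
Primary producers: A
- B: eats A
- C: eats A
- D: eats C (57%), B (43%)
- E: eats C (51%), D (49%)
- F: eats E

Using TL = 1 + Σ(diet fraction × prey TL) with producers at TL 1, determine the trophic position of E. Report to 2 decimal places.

3.49

B: 1 + 1 = 2
C: 1 + 1 = 2
D: 1 + (0.57×2 + 0.43×2) = 3
E: 1 + (0.51×2 + 0.49×3) = 3.49
F: 1 + 3.49 = 4.49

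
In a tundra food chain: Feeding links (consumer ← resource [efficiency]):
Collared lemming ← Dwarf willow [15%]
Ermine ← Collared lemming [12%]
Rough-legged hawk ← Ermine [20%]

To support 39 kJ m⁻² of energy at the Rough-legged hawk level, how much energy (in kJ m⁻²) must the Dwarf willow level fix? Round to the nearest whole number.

10833 kJ m⁻²

Cumulative transfer efficiency: 0.15 × 0.12 × 0.2 = 0.0036
Dwarf willow energy = 39 / 0.0036 = 10833 kJ m⁻²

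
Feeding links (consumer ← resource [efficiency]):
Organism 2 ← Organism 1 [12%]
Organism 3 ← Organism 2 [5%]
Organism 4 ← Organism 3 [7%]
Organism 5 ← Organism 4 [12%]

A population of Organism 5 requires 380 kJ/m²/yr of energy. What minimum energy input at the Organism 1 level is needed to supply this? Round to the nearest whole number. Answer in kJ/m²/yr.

Cumulative transfer efficiency: 0.12 × 0.05 × 0.07 × 0.12 = 0.0000504
Organism 1 energy = 380 / 0.0000504 = 7539683 kJ/m²/yr

7539683 kJ/m²/yr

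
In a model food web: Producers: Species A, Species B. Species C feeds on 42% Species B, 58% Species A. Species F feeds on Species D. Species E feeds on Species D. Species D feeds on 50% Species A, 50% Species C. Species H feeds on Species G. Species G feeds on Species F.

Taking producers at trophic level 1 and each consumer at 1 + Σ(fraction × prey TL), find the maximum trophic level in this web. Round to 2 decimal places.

5.50

Species C: 1 + (0.42×1 + 0.58×1) = 2
Species D: 1 + (0.5×1 + 0.5×2) = 2.5
Species E: 1 + 2.5 = 3.5
Species F: 1 + 2.5 = 3.5
Species G: 1 + 3.5 = 4.5
Species H: 1 + 4.5 = 5.5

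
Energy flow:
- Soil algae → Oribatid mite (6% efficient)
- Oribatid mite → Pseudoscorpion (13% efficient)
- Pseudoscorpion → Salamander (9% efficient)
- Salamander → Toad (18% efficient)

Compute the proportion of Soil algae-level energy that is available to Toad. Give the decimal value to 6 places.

Product of link efficiencies: 0.06 × 0.13 × 0.09 × 0.18 = 0.00012636

0.000126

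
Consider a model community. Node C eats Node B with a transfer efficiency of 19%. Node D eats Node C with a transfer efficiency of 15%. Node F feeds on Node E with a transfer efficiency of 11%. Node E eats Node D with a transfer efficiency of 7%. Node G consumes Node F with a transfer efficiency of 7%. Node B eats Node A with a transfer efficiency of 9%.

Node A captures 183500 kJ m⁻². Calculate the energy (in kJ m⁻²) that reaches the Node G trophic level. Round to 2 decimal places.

Node B: 183500 × 0.09 = 16515 kJ m⁻²
Node C: 16515 × 0.19 = 3137.85 kJ m⁻²
Node D: 3137.85 × 0.15 = 470.6775 kJ m⁻²
Node E: 470.6775 × 0.07 = 32.947425 kJ m⁻²
Node F: 32.947425 × 0.11 = 3.62421675 kJ m⁻²
Node G: 3.62421675 × 0.07 = 0.2536951725 kJ m⁻²

0.25 kJ m⁻²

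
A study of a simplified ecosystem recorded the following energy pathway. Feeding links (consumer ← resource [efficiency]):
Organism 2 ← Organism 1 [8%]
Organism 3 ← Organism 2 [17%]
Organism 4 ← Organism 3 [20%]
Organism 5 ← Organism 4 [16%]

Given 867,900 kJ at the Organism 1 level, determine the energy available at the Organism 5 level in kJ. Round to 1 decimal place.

Organism 2: 867900 × 0.08 = 69432 kJ
Organism 3: 69432 × 0.17 = 11803.44 kJ
Organism 4: 11803.44 × 0.2 = 2360.688 kJ
Organism 5: 2360.688 × 0.16 = 377.71008 kJ

377.7 kJ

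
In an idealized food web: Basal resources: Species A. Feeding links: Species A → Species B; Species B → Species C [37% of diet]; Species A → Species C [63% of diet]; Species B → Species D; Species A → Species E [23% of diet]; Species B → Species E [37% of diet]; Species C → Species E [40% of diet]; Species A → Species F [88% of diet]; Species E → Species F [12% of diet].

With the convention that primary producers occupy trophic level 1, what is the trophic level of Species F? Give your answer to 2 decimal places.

2.23

Species B: 1 + 1 = 2
Species C: 1 + (0.37×2 + 0.63×1) = 2.37
Species D: 1 + 2 = 3
Species E: 1 + (0.23×1 + 0.37×2 + 0.4×2.37) = 2.918
Species F: 1 + (0.88×1 + 0.12×2.918) = 2.23016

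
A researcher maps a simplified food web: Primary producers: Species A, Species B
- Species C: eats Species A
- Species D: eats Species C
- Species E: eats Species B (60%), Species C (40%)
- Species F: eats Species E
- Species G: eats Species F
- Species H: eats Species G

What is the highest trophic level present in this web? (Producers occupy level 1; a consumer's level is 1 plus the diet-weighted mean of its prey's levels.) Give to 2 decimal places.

Species C: 1 + 1 = 2
Species D: 1 + 2 = 3
Species E: 1 + (0.6×1 + 0.4×2) = 2.4
Species F: 1 + 2.4 = 3.4
Species G: 1 + 3.4 = 4.4
Species H: 1 + 4.4 = 5.4

5.40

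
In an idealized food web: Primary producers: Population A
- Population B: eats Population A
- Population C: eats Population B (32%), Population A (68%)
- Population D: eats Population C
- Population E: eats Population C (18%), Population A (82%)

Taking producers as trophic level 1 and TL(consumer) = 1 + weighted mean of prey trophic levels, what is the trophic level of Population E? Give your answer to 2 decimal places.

Population B: 1 + 1 = 2
Population C: 1 + (0.32×2 + 0.68×1) = 2.32
Population D: 1 + 2.32 = 3.32
Population E: 1 + (0.18×2.32 + 0.82×1) = 2.2376

2.24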